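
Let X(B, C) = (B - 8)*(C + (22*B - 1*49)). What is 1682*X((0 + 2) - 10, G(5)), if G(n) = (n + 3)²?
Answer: 4332832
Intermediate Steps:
G(n) = (3 + n)²
X(B, C) = (-8 + B)*(-49 + C + 22*B) (X(B, C) = (-8 + B)*(C + (22*B - 49)) = (-8 + B)*(C + (-49 + 22*B)) = (-8 + B)*(-49 + C + 22*B))
1682*X((0 + 2) - 10, G(5)) = 1682*(392 - 225*((0 + 2) - 10) - 8*(3 + 5)² + 22*((0 + 2) - 10)² + ((0 + 2) - 10)*(3 + 5)²) = 1682*(392 - 225*(2 - 10) - 8*8² + 22*(2 - 10)² + (2 - 10)*8²) = 1682*(392 - 225*(-8) - 8*64 + 22*(-8)² - 8*64) = 1682*(392 + 1800 - 512 + 22*64 - 512) = 1682*(392 + 1800 - 512 + 1408 - 512) = 1682*2576 = 4332832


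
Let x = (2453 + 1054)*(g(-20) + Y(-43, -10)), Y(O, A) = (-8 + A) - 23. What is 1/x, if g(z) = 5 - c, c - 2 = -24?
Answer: -1/49098 ≈ -2.0367e-5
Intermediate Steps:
c = -22 (c = 2 - 24 = -22)
Y(O, A) = -31 + A
g(z) = 27 (g(z) = 5 - 1*(-22) = 5 + 22 = 27)
x = -49098 (x = (2453 + 1054)*(27 + (-31 - 10)) = 3507*(27 - 41) = 3507*(-14) = -49098)
1/x = 1/(-49098) = -1/49098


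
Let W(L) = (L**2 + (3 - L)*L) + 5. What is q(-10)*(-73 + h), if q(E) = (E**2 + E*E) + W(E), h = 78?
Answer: 875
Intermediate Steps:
W(L) = 5 + L**2 + L*(3 - L) (W(L) = (L**2 + L*(3 - L)) + 5 = 5 + L**2 + L*(3 - L))
q(E) = 5 + 2*E**2 + 3*E (q(E) = (E**2 + E*E) + (5 + 3*E) = (E**2 + E**2) + (5 + 3*E) = 2*E**2 + (5 + 3*E) = 5 + 2*E**2 + 3*E)
q(-10)*(-73 + h) = (5 + 2*(-10)**2 + 3*(-10))*(-73 + 78) = (5 + 2*100 - 30)*5 = (5 + 200 - 30)*5 = 175*5 = 875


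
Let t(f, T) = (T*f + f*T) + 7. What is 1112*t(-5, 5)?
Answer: -47816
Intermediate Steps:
t(f, T) = 7 + 2*T*f (t(f, T) = (T*f + T*f) + 7 = 2*T*f + 7 = 7 + 2*T*f)
1112*t(-5, 5) = 1112*(7 + 2*5*(-5)) = 1112*(7 - 50) = 1112*(-43) = -47816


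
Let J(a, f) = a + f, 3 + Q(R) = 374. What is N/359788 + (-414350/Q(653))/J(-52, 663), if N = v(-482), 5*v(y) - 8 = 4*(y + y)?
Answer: -387870612/211946735 ≈ -1.8300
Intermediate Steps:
Q(R) = 371 (Q(R) = -3 + 374 = 371)
v(y) = 8/5 + 8*y/5 (v(y) = 8/5 + (4*(y + y))/5 = 8/5 + (4*(2*y))/5 = 8/5 + (8*y)/5 = 8/5 + 8*y/5)
N = -3848/5 (N = 8/5 + (8/5)*(-482) = 8/5 - 3856/5 = -3848/5 ≈ -769.60)
N/359788 + (-414350/Q(653))/J(-52, 663) = -3848/5/359788 + (-414350/371)/(-52 + 663) = -3848/5*1/359788 - 414350*1/371/611 = -2/935 - 414350/371*1/611 = -2/935 - 414350/226681 = -387870612/211946735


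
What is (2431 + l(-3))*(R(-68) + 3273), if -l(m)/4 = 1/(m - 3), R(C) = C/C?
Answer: 23883830/3 ≈ 7.9613e+6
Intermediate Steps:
R(C) = 1
l(m) = -4/(-3 + m) (l(m) = -4/(m - 3) = -4/(-3 + m))
(2431 + l(-3))*(R(-68) + 3273) = (2431 - 4/(-3 - 3))*(1 + 3273) = (2431 - 4/(-6))*3274 = (2431 - 4*(-⅙))*3274 = (2431 + ⅔)*3274 = (7295/3)*3274 = 23883830/3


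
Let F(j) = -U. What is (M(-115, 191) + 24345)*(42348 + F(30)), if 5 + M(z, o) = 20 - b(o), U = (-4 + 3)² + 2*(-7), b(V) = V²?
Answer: -513457681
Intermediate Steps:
U = -13 (U = (-1)² - 14 = 1 - 14 = -13)
F(j) = 13 (F(j) = -1*(-13) = 13)
M(z, o) = 15 - o² (M(z, o) = -5 + (20 - o²) = 15 - o²)
(M(-115, 191) + 24345)*(42348 + F(30)) = ((15 - 1*191²) + 24345)*(42348 + 13) = ((15 - 1*36481) + 24345)*42361 = ((15 - 36481) + 24345)*42361 = (-36466 + 24345)*42361 = -12121*42361 = -513457681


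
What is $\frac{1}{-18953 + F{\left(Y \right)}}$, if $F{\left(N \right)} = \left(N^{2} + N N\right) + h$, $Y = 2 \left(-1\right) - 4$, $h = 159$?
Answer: $- \frac{1}{18722} \approx -5.3413 \cdot 10^{-5}$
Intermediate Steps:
$Y = -6$ ($Y = -2 - 4 = -6$)
$F{\left(N \right)} = 159 + 2 N^{2}$ ($F{\left(N \right)} = \left(N^{2} + N N\right) + 159 = \left(N^{2} + N^{2}\right) + 159 = 2 N^{2} + 159 = 159 + 2 N^{2}$)
$\frac{1}{-18953 + F{\left(Y \right)}} = \frac{1}{-18953 + \left(159 + 2 \left(-6\right)^{2}\right)} = \frac{1}{-18953 + \left(159 + 2 \cdot 36\right)} = \frac{1}{-18953 + \left(159 + 72\right)} = \frac{1}{-18953 + 231} = \frac{1}{-18722} = - \frac{1}{18722}$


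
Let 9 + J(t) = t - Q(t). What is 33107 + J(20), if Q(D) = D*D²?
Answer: 25118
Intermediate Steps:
Q(D) = D³
J(t) = -9 + t - t³ (J(t) = -9 + (t - t³) = -9 + t - t³)
33107 + J(20) = 33107 + (-9 + 20 - 1*20³) = 33107 + (-9 + 20 - 1*8000) = 33107 + (-9 + 20 - 8000) = 33107 - 7989 = 25118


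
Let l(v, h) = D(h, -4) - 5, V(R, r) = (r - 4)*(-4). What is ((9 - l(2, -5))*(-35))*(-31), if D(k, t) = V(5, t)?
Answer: -19530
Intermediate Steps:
V(R, r) = 16 - 4*r (V(R, r) = (-4 + r)*(-4) = 16 - 4*r)
D(k, t) = 16 - 4*t
l(v, h) = 27 (l(v, h) = (16 - 4*(-4)) - 5 = (16 + 16) - 5 = 32 - 5 = 27)
((9 - l(2, -5))*(-35))*(-31) = ((9 - 1*27)*(-35))*(-31) = ((9 - 27)*(-35))*(-31) = -18*(-35)*(-31) = 630*(-31) = -19530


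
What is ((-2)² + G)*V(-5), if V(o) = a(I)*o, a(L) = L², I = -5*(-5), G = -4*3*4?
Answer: 137500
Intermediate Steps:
G = -48 (G = -12*4 = -48)
I = 25
V(o) = 625*o (V(o) = 25²*o = 625*o)
((-2)² + G)*V(-5) = ((-2)² - 48)*(625*(-5)) = (4 - 48)*(-3125) = -44*(-3125) = 137500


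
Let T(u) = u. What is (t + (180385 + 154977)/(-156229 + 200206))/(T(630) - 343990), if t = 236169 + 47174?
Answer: -12460910473/15099942720 ≈ -0.82523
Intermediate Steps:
t = 283343
(t + (180385 + 154977)/(-156229 + 200206))/(T(630) - 343990) = (283343 + (180385 + 154977)/(-156229 + 200206))/(630 - 343990) = (283343 + 335362/43977)/(-343360) = (283343 + 335362*(1/43977))*(-1/343360) = (283343 + 335362/43977)*(-1/343360) = (12460910473/43977)*(-1/343360) = -12460910473/15099942720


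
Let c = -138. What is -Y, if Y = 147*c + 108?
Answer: 20178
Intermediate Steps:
Y = -20178 (Y = 147*(-138) + 108 = -20286 + 108 = -20178)
-Y = -1*(-20178) = 20178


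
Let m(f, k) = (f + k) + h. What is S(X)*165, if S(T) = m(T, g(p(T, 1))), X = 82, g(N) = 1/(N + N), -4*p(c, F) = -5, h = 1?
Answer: 13761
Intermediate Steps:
p(c, F) = 5/4 (p(c, F) = -1/4*(-5) = 5/4)
g(N) = 1/(2*N)
m(f, k) = 1 + f + k (m(f, k) = (f + k) + 1 = 1 + f + k)
S(T) = 7/5 + T (S(T) = 1 + T + 1/(2*(5/4)) = 1 + T + (1/2)*(4/5) = 1 + T + 2/5 = 7/5 + T)
S(X)*165 = (7/5 + 82)*165 = (417/5)*165 = 13761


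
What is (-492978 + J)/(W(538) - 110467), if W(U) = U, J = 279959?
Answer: 213019/109929 ≈ 1.9378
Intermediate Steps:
(-492978 + J)/(W(538) - 110467) = (-492978 + 279959)/(538 - 110467) = -213019/(-109929) = -213019*(-1/109929) = 213019/109929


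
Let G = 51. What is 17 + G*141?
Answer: 7208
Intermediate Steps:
17 + G*141 = 17 + 51*141 = 17 + 7191 = 7208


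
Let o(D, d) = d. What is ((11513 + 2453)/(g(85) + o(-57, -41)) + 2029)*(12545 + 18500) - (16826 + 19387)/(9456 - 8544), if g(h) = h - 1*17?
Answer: 648830736403/8208 ≈ 7.9049e+7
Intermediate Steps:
g(h) = -17 + h (g(h) = h - 17 = -17 + h)
((11513 + 2453)/(g(85) + o(-57, -41)) + 2029)*(12545 + 18500) - (16826 + 19387)/(9456 - 8544) = ((11513 + 2453)/((-17 + 85) - 41) + 2029)*(12545 + 18500) - (16826 + 19387)/(9456 - 8544) = (13966/(68 - 41) + 2029)*31045 - 36213/912 = (13966/27 + 2029)*31045 - 36213/912 = (13966*(1/27) + 2029)*31045 - 1*12071/304 = (13966/27 + 2029)*31045 - 12071/304 = (68749/27)*31045 - 12071/304 = 2134312705/27 - 12071/304 = 648830736403/8208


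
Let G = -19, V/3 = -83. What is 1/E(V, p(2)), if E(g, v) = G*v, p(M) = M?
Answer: -1/38 ≈ -0.026316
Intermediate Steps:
V = -249 (V = 3*(-83) = -249)
E(g, v) = -19*v
1/E(V, p(2)) = 1/(-19*2) = 1/(-38) = -1/38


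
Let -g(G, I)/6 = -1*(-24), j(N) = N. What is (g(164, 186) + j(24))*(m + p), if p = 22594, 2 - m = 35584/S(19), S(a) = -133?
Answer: -364902240/133 ≈ -2.7436e+6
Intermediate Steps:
g(G, I) = -144 (g(G, I) = -(-6)*(-24) = -6*24 = -144)
m = 35850/133 (m = 2 - 35584/(-133) = 2 - 35584*(-1)/133 = 2 - 1*(-35584/133) = 2 + 35584/133 = 35850/133 ≈ 269.55)
(g(164, 186) + j(24))*(m + p) = (-144 + 24)*(35850/133 + 22594) = -120*3040852/133 = -364902240/133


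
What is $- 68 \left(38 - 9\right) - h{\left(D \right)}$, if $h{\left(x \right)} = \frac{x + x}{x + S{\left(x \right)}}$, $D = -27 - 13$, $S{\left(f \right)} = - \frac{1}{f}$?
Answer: $- \frac{3156428}{1599} \approx -1974.0$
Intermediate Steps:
$D = -40$
$h{\left(x \right)} = \frac{2 x}{x - \frac{1}{x}}$ ($h{\left(x \right)} = \frac{x + x}{x - \frac{1}{x}} = \frac{2 x}{x - \frac{1}{x}}$)
$- 68 \left(38 - 9\right) - h{\left(D \right)} = - 68 \left(38 - 9\right) - \frac{2 \left(-40\right)^{2}}{-1 + \left(-40\right)^{2}} = \left(-68\right) 29 - 2 \cdot 1600 \frac{1}{-1 + 1600} = -1972 - 2 \cdot 1600 \cdot \frac{1}{1599} = -1972 - \frac{3200}{1599} = - \frac{3156428}{1599}$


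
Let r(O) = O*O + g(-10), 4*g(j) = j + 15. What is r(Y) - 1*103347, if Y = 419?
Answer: 288861/4 ≈ 72215.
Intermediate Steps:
g(j) = 15/4 + j/4 (g(j) = (j + 15)/4 = (15 + j)/4 = 15/4 + j/4)
r(O) = 5/4 + O² (r(O) = O*O + (15/4 + (¼)*(-10)) = O² + (15/4 - 5/2) = O² + 5/4 = 5/4 + O²)
r(Y) - 1*103347 = (5/4 + 419²) - 1*103347 = (5/4 + 175561) - 103347 = 702249/4 - 103347 = 288861/4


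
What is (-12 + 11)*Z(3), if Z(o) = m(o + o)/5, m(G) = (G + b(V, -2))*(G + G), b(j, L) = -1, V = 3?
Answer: -12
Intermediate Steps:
m(G) = 2*G*(-1 + G) (m(G) = (G - 1)*(G + G) = (-1 + G)*(2*G) = 2*G*(-1 + G))
Z(o) = 4*o*(-1 + 2*o)/5 (Z(o) = (2*(o + o)*(-1 + (o + o)))/5 = (2*(2*o)*(-1 + 2*o))*(⅕) = (4*o*(-1 + 2*o))*(⅕) = 4*o*(-1 + 2*o)/5)
(-12 + 11)*Z(3) = (-12 + 11)*((⅘)*3*(-1 + 2*3)) = -4*3*(-1 + 6)/5 = -4*3*5/5 = -1*12 = -12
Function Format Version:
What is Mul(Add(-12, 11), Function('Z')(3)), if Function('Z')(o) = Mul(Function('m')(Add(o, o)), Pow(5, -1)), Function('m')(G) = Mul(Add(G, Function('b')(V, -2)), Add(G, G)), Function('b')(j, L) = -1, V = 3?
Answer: -12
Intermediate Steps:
Function('m')(G) = Mul(2, G, Add(-1, G)) (Function('m')(G) = Mul(Add(G, -1), Add(G, G)) = Mul(Add(-1, G), Mul(2, G)) = Mul(2, G, Add(-1, G)))
Function('Z')(o) = Mul(Rational(4, 5), o, Add(-1, Mul(2, o))) (Function('Z')(o) = Mul(Mul(2, Add(o, o), Add(-1, Add(o, o))), Pow(5, -1)) = Mul(Mul(2, Mul(2, o), Add(-1, Mul(2, o))), Rational(1, 5)) = Mul(Mul(4, o, Add(-1, Mul(2, o))), Rational(1, 5)) = Mul(Rational(4, 5), o, Add(-1, Mul(2, o))))
Mul(Add(-12, 11), Function('Z')(3)) = Mul(Add(-12, 11), Mul(Rational(4, 5), 3, Add(-1, Mul(2, 3)))) = Mul(-1, Mul(Rational(4, 5), 3, Add(-1, 6))) = Mul(-1, Mul(Rational(4, 5), 3, 5)) = Mul(-1, 12) = -12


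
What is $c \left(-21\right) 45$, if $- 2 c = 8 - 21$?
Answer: $- \frac{12285}{2} \approx -6142.5$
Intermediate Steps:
$c = \frac{13}{2}$ ($c = - \frac{8 - 21}{2} = \left(- \frac{1}{2}\right) \left(-13\right) = \frac{13}{2} \approx 6.5$)
$c \left(-21\right) 45 = \frac{13}{2} \left(-21\right) 45 = \left(- \frac{273}{2}\right) 45 = - \frac{12285}{2}$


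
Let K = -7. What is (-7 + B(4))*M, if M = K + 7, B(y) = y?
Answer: 0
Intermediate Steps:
M = 0 (M = -7 + 7 = 0)
(-7 + B(4))*M = (-7 + 4)*0 = -3*0 = 0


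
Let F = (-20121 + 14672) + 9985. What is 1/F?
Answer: 1/4536 ≈ 0.00022046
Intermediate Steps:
F = 4536 (F = -5449 + 9985 = 4536)
1/F = 1/4536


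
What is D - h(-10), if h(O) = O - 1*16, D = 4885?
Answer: 4911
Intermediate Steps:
h(O) = -16 + O (h(O) = O - 16 = -16 + O)
D - h(-10) = 4885 - (-16 - 10) = 4885 - 1*(-26) = 4885 + 26 = 4911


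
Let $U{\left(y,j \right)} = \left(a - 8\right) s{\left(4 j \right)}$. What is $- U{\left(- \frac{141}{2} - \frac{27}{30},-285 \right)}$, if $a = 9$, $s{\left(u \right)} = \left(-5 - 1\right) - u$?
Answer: $-1134$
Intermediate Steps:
$s{\left(u \right)} = -6 - u$ ($s{\left(u \right)} = \left(-5 - 1\right) - u = -6 - u$)
$U{\left(y,j \right)} = -6 - 4 j$ ($U{\left(y,j \right)} = \left(9 - 8\right) \left(-6 - 4 j\right) = 1 \left(-6 - 4 j\right) = -6 - 4 j$)
$- U{\left(- \frac{141}{2} - \frac{27}{30},-285 \right)} = - (-6 - -1140) = - (-6 + 1140) = \left(-1\right) 1134 = -1134$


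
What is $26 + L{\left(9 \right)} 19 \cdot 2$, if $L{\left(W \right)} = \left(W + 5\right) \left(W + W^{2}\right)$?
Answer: $47906$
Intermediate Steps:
$L{\left(W \right)} = \left(5 + W\right) \left(W + W^{2}\right)$
$26 + L{\left(9 \right)} 19 \cdot 2 = 26 + 9 \left(5 + 9^{2} + 6 \cdot 9\right) 19 \cdot 2 = 26 + 9 \left(5 + 81 + 54\right) 38 = 26 + 9 \cdot 140 \cdot 38 = 26 + 1260 \cdot 38 = 26 + 47880 = 47906$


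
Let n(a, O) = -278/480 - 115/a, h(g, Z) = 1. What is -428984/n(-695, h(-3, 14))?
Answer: 14310906240/13801 ≈ 1.0369e+6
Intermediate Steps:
n(a, O) = -139/240 - 115/a (n(a, O) = -278*1/480 - 115/a = -139/240 - 115/a)
-428984/n(-695, h(-3, 14)) = -428984/(-139/240 - 115/(-695)) = -428984/(-139/240 - 115*(-1/695)) = -428984/(-139/240 + 23/139) = -428984/(-13801/33360) = -428984*(-33360/13801) = 14310906240/13801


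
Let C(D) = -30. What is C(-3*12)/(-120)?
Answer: 1/4 ≈ 0.25000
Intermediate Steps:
C(-3*12)/(-120) = -30/(-120) = -30*(-1/120) = 1/4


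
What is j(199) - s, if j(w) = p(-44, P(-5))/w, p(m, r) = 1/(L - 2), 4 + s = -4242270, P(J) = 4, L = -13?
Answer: 12663187889/2985 ≈ 4.2423e+6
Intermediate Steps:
s = -4242274 (s = -4 - 4242270 = -4242274)
p(m, r) = -1/15 (p(m, r) = 1/(-13 - 2) = 1/(-15) = -1/15)
j(w) = -1/(15*w)
j(199) - s = -1/15/199 - 1*(-4242274) = -1/15*1/199 + 4242274 = -1/2985 + 4242274 = 12663187889/2985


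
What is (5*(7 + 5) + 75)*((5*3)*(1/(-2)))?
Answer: -2025/2 ≈ -1012.5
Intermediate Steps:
(5*(7 + 5) + 75)*((5*3)*(1/(-2))) = (5*12 + 75)*(15*(1*(-1/2))) = (60 + 75)*(15*(-1/2)) = 135*(-15/2) = -2025/2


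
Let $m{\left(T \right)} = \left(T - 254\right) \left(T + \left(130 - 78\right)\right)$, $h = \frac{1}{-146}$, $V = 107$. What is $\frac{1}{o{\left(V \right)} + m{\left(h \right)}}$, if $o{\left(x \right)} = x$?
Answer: $- \frac{21316}{279231423} \approx -7.6338 \cdot 10^{-5}$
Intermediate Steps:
$h = - \frac{1}{146} \approx -0.0068493$
$m{\left(T \right)} = \left(-254 + T\right) \left(52 + T\right)$ ($m{\left(T \right)} = \left(-254 + T\right) \left(T + 52\right) = \left(-254 + T\right) \left(52 + T\right)$)
$\frac{1}{o{\left(V \right)} + m{\left(h \right)}} = \frac{1}{107 - \left(\frac{964083}{73} - \frac{1}{21316}\right)} = \frac{1}{107 + \left(-13208 + \frac{1}{21316} + \frac{101}{73}\right)} = \frac{1}{107 - \frac{281512235}{21316}} = \frac{1}{- \frac{279231423}{21316}} = - \frac{21316}{279231423}$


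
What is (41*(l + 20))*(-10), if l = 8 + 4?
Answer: -13120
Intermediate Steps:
l = 12
(41*(l + 20))*(-10) = (41*(12 + 20))*(-10) = (41*32)*(-10) = 1312*(-10) = -13120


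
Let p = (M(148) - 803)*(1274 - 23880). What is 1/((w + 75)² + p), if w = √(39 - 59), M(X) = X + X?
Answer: -I/(-11466847*I + 300*√5) ≈ 8.7208e-8 - 5.1017e-12*I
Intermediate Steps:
M(X) = 2*X
w = 2*I*√5 (w = √(-20) = 2*I*√5 ≈ 4.4721*I)
p = 11461242 (p = (2*148 - 803)*(1274 - 23880) = (296 - 803)*(-22606) = -507*(-22606) = 11461242)
1/((w + 75)² + p) = 1/((2*I*√5 + 75)² + 11461242) = 1/((75 + 2*I*√5)² + 11461242) = 1/(11461242 + (75 + 2*I*√5)²)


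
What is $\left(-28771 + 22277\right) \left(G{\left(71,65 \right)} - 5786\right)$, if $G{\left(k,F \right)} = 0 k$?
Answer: $37574284$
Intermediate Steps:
$G{\left(k,F \right)} = 0$
$\left(-28771 + 22277\right) \left(G{\left(71,65 \right)} - 5786\right) = \left(-28771 + 22277\right) \left(0 - 5786\right) = \left(-6494\right) \left(-5786\right) = 37574284$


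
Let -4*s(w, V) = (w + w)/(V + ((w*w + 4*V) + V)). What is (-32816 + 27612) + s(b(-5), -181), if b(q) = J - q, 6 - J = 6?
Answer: -11042883/2122 ≈ -5204.0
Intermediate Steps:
J = 0 (J = 6 - 1*6 = 6 - 6 = 0)
b(q) = -q (b(q) = 0 - q = -q)
s(w, V) = -w/(2*(w² + 6*V)) (s(w, V) = -(w + w)/(4*(V + ((w*w + 4*V) + V))) = -2*w/(4*(V + ((w² + 4*V) + V))) = -2*w/(4*(V + (w² + 5*V))) = -2*w/(4*(w² + 6*V)) = -w/(2*(w² + 6*V)))
(-32816 + 27612) + s(b(-5), -181) = (-32816 + 27612) - (-1*(-5))/(2*(-1*(-5))² + 12*(-181)) = -5204 - 1*5/(2*5² - 2172) = -5204 - 1*5/(2*25 - 2172) = -5204 - 1*5/(50 - 2172) = -5204 - 1*5/(-2122) = -5204 - 1*5*(-1/2122) = -5204 + 5/2122 = -11042883/2122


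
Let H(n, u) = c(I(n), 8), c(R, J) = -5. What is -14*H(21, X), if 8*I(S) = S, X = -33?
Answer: 70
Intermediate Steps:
I(S) = S/8
H(n, u) = -5
-14*H(21, X) = -14*(-5) = 70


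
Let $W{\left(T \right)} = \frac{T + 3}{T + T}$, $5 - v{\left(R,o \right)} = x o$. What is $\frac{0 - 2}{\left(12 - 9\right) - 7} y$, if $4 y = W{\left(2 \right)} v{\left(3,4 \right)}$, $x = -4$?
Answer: $\frac{105}{32} \approx 3.2813$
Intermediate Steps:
$v{\left(R,o \right)} = 5 + 4 o$ ($v{\left(R,o \right)} = 5 - - 4 o = 5 + 4 o$)
$W{\left(T \right)} = \frac{3 + T}{2 T}$
$y = \frac{105}{16}$ ($y = \frac{\frac{3 + 2}{2 \cdot 2} \left(5 + 4 \cdot 4\right)}{4} = \frac{\frac{1}{2} \cdot \frac{1}{2} \cdot 5 \left(5 + 16\right)}{4} = \frac{\frac{5}{4} \cdot 21}{4} = \frac{1}{4} \cdot \frac{105}{4} = \frac{105}{16} \approx 6.5625$)
$\frac{0 - 2}{\left(12 - 9\right) - 7} y = \frac{0 - 2}{\left(12 - 9\right) - 7} \cdot \frac{105}{16} = - \frac{2}{\left(12 - 9\right) - 7} \cdot \frac{105}{16} = - \frac{2}{3 - 7} \cdot \frac{105}{16} = - \frac{2}{-4} \cdot \frac{105}{16} = \left(-2\right) \left(- \frac{1}{4}\right) \frac{105}{16} = \frac{1}{2} \cdot \frac{105}{16} = \frac{105}{32}$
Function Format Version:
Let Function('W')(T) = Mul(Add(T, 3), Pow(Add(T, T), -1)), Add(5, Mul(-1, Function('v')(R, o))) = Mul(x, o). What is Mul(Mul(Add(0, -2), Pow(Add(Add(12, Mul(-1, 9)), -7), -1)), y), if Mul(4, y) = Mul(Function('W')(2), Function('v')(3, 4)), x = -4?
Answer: Rational(105, 32) ≈ 3.2813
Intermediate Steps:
Function('v')(R, o) = Add(5, Mul(4, o)) (Function('v')(R, o) = Add(5, Mul(-1, Mul(-4, o))) = Add(5, Mul(4, o)))
Function('W')(T) = Mul(Rational(1, 2), Pow(T, -1), Add(3, T)) (Function('W')(T) = Mul(Add(3, T), Pow(Mul(2, T), -1)) = Mul(Add(3, T), Mul(Rational(1, 2), Pow(T, -1))) = Mul(Rational(1, 2), Pow(T, -1), Add(3, T)))
y = Rational(105, 16) (y = Mul(Rational(1, 4), Mul(Mul(Rational(1, 2), Pow(2, -1), Add(3, 2)), Add(5, Mul(4, 4)))) = Mul(Rational(1, 4), Mul(Mul(Rational(1, 2), Rational(1, 2), 5), Add(5, 16))) = Mul(Rational(1, 4), Mul(Rational(5, 4), 21)) = Mul(Rational(1, 4), Rational(105, 4)) = Rational(105, 16) ≈ 6.5625)
Mul(Mul(Add(0, -2), Pow(Add(Add(12, Mul(-1, 9)), -7), -1)), y) = Mul(Mul(Add(0, -2), Pow(Add(Add(12, Mul(-1, 9)), -7), -1)), Rational(105, 16)) = Mul(Mul(-2, Pow(Add(Add(12, -9), -7), -1)), Rational(105, 16)) = Mul(Mul(-2, Pow(Add(3, -7), -1)), Rational(105, 16)) = Mul(Mul(-2, Pow(-4, -1)), Rational(105, 16)) = Mul(Mul(-2, Rational(-1, 4)), Rational(105, 16)) = Mul(Rational(1, 2), Rational(105, 16)) = Rational(105, 32)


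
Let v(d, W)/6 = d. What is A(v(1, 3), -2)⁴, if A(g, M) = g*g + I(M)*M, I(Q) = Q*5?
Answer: 9834496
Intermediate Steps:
v(d, W) = 6*d
I(Q) = 5*Q
A(g, M) = g² + 5*M² (A(g, M) = g*g + (5*M)*M = g² + 5*M²)
A(v(1, 3), -2)⁴ = ((6*1)² + 5*(-2)²)⁴ = (6² + 5*4)⁴ = (36 + 20)⁴ = 56⁴ = 9834496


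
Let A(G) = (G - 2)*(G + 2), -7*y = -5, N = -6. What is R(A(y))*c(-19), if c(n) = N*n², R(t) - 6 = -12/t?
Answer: -20444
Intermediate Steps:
y = 5/7 (y = -⅐*(-5) = 5/7 ≈ 0.71429)
A(G) = (-2 + G)*(2 + G)
R(t) = 6 - 12/t
c(n) = -6*n²
R(A(y))*c(-19) = (6 - 12/(-4 + (5/7)²))*(-6*(-19)²) = (6 - 12/(-4 + 25/49))*(-6*361) = (6 - 12/(-171/49))*(-2166) = (6 - 12*(-49/171))*(-2166) = (6 + 196/57)*(-2166) = (538/57)*(-2166) = -20444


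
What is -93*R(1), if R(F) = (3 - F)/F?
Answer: -186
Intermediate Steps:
R(F) = (3 - F)/F
-93*R(1) = -93*(3 - 1*1)/1 = -93*(3 - 1) = -93*2 = -186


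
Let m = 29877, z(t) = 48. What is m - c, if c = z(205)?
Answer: 29829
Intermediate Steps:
c = 48
m - c = 29877 - 1*48 = 29877 - 48 = 29829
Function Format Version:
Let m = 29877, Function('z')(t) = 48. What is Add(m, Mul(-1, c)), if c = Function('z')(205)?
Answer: 29829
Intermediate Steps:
c = 48
Add(m, Mul(-1, c)) = Add(29877, Mul(-1, 48)) = Add(29877, -48) = 29829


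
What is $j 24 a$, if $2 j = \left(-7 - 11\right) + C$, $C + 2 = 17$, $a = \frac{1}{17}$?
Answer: $- \frac{36}{17} \approx -2.1176$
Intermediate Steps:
$a = \frac{1}{17} \approx 0.058824$
$C = 15$ ($C = -2 + 17 = 15$)
$j = - \frac{3}{2}$ ($j = \frac{\left(-7 - 11\right) + 15}{2} = \frac{-18 + 15}{2} = \frac{1}{2} \left(-3\right) = - \frac{3}{2} \approx -1.5$)
$j 24 a = \left(- \frac{3}{2}\right) 24 \cdot \frac{1}{17} = \left(-36\right) \frac{1}{17} = - \frac{36}{17}$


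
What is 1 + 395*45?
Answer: 17776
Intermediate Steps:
1 + 395*45 = 1 + 17775 = 17776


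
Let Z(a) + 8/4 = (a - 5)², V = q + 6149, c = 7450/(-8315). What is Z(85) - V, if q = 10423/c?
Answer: 17704459/1490 ≈ 11882.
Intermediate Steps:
c = -1490/1663 (c = 7450*(-1/8315) = -1490/1663 ≈ -0.89597)
q = -17333449/1490 (q = 10423/(-1490/1663) = 10423*(-1663/1490) = -17333449/1490 ≈ -11633.)
V = -8171439/1490 (V = -17333449/1490 + 6149 = -8171439/1490 ≈ -5484.2)
Z(a) = -2 + (-5 + a)² (Z(a) = -2 + (a - 5)² = -2 + (-5 + a)²)
Z(85) - V = (-2 + (-5 + 85)²) - 1*(-8171439/1490) = (-2 + 80²) + 8171439/1490 = (-2 + 6400) + 8171439/1490 = 6398 + 8171439/1490 = 17704459/1490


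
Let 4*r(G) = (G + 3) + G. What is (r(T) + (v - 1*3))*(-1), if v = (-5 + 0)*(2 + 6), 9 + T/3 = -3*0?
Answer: 223/4 ≈ 55.750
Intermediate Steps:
T = -27 (T = -27 + 3*(-3*0) = -27 + 3*0 = -27 + 0 = -27)
v = -40 (v = -5*8 = -40)
r(G) = 3/4 + G/2 (r(G) = ((G + 3) + G)/4 = ((3 + G) + G)/4 = (3 + 2*G)/4 = 3/4 + G/2)
(r(T) + (v - 1*3))*(-1) = ((3/4 + (1/2)*(-27)) + (-40 - 1*3))*(-1) = ((3/4 - 27/2) + (-40 - 3))*(-1) = (-51/4 - 43)*(-1) = -223/4*(-1) = 223/4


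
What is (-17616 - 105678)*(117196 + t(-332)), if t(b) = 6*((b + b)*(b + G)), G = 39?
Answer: -158372129352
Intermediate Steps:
t(b) = 12*b*(39 + b) (t(b) = 6*((b + b)*(b + 39)) = 6*((2*b)*(39 + b)) = 6*(2*b*(39 + b)) = 12*b*(39 + b))
(-17616 - 105678)*(117196 + t(-332)) = (-17616 - 105678)*(117196 + 12*(-332)*(39 - 332)) = -123294*(117196 + 12*(-332)*(-293)) = -123294*(117196 + 1167312) = -123294*1284508 = -158372129352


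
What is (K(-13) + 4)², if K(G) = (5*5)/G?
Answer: 729/169 ≈ 4.3136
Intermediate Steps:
K(G) = 25/G
(K(-13) + 4)² = (25/(-13) + 4)² = (25*(-1/13) + 4)² = (-25/13 + 4)² = (27/13)² = 729/169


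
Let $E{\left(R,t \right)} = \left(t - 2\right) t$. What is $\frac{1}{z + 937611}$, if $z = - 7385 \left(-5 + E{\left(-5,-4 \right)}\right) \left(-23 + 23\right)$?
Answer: $\frac{1}{937611} \approx 1.0665 \cdot 10^{-6}$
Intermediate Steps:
$E{\left(R,t \right)} = t \left(-2 + t\right)$ ($E{\left(R,t \right)} = \left(-2 + t\right) t = t \left(-2 + t\right)$)
$z = 0$ ($z = - 7385 \left(-5 - 4 \left(-2 - 4\right)\right) \left(-23 + 23\right) = - 7385 \left(-5 - -24\right) 0 = - 7385 \left(-5 + 24\right) 0 = - 7385 \cdot 19 \cdot 0 = \left(-7385\right) 0 = 0$)
$\frac{1}{z + 937611} = \frac{1}{0 + 937611} = \frac{1}{937611}$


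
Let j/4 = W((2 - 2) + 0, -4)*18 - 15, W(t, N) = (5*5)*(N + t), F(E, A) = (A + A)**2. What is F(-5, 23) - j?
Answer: 9376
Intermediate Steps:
F(E, A) = 4*A**2 (F(E, A) = (2*A)**2 = 4*A**2)
W(t, N) = 25*N + 25*t (W(t, N) = 25*(N + t) = 25*N + 25*t)
j = -7260 (j = 4*((25*(-4) + 25*((2 - 2) + 0))*18 - 15) = 4*((-100 + 25*(0 + 0))*18 - 15) = 4*((-100 + 25*0)*18 - 15) = 4*((-100 + 0)*18 - 15) = 4*(-100*18 - 15) = 4*(-1800 - 15) = 4*(-1815) = -7260)
F(-5, 23) - j = 4*23**2 - 1*(-7260) = 4*529 + 7260 = 2116 + 7260 = 9376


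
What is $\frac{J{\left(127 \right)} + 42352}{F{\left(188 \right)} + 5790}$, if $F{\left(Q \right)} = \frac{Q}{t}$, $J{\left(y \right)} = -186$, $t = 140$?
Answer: $\frac{1475810}{202697} \approx 7.2809$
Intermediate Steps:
$F{\left(Q \right)} = \frac{Q}{140}$
$\frac{J{\left(127 \right)} + 42352}{F{\left(188 \right)} + 5790} = \frac{-186 + 42352}{\frac{1}{140} \cdot 188 + 5790} = \frac{42166}{\frac{47}{35} + 5790} = \frac{42166}{\frac{202697}{35}} = 42166 \cdot \frac{35}{202697} = \frac{1475810}{202697}$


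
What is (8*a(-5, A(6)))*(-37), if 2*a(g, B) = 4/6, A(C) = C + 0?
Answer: -296/3 ≈ -98.667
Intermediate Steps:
A(C) = C
a(g, B) = ⅓ (a(g, B) = (4/6)/2 = (4*(⅙))/2 = (½)*(⅔) = ⅓)
(8*a(-5, A(6)))*(-37) = (8*(⅓))*(-37) = (8/3)*(-37) = -296/3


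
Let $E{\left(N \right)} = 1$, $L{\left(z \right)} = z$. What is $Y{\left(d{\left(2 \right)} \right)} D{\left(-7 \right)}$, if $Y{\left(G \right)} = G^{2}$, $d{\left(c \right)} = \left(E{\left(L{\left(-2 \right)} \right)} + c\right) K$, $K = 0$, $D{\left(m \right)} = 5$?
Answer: $0$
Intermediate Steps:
$d{\left(c \right)} = 0$ ($d{\left(c \right)} = \left(1 + c\right) 0 = 0$)
$Y{\left(d{\left(2 \right)} \right)} D{\left(-7 \right)} = 0^{2} \cdot 5 = 0 \cdot 5 = 0$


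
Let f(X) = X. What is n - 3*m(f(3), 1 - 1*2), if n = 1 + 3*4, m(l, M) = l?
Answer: 4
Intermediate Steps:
n = 13 (n = 1 + 12 = 13)
n - 3*m(f(3), 1 - 1*2) = 13 - 3*3 = 13 - 1*9 = 13 - 9 = 4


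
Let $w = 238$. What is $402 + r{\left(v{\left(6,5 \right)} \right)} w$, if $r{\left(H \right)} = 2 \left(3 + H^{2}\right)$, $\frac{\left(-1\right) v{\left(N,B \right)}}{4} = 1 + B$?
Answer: $276006$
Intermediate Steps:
$v{\left(N,B \right)} = -4 - 4 B$ ($v{\left(N,B \right)} = - 4 \left(1 + B\right) = -4 - 4 B$)
$r{\left(H \right)} = 6 + 2 H^{2}$
$402 + r{\left(v{\left(6,5 \right)} \right)} w = 402 + \left(6 + 2 \left(-4 - 20\right)^{2}\right) 238 = 402 + \left(6 + 2 \left(-24\right)^{2}\right) 238 = 402 + \left(6 + 2 \cdot 576\right) 238 = 402 + \left(6 + 1152\right) 238 = 402 + 1158 \cdot 238 = 402 + 275604 = 276006$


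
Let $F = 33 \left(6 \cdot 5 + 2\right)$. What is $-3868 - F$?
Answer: $-4924$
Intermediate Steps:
$F = 1056$ ($F = 33 \left(30 + 2\right) = 33 \cdot 32 = 1056$)
$-3868 - F = -3868 - 1056 = -4924$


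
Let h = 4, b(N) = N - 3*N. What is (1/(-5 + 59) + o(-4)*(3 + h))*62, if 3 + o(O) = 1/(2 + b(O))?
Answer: -169756/135 ≈ -1257.5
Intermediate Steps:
b(N) = -2*N
o(O) = -3 + 1/(2 - 2*O)
(1/(-5 + 59) + o(-4)*(3 + h))*62 = (1/(-5 + 59) + ((5 - 6*(-4))/(2*(-1 - 4)))*(3 + 4))*62 = (1/54 + ((½)*(5 + 24)/(-5))*7)*62 = (1/54 + ((½)*(-⅕)*29)*7)*62 = (1/54 - 29/10*7)*62 = (1/54 - 203/10)*62 = -2738/135*62 = -169756/135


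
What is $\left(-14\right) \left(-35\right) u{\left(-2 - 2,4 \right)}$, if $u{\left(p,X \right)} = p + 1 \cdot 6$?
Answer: $980$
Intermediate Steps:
$u{\left(p,X \right)} = 6 + p$ ($u{\left(p,X \right)} = p + 6 = 6 + p$)
$\left(-14\right) \left(-35\right) u{\left(-2 - 2,4 \right)} = \left(-14\right) \left(-35\right) \left(6 - 4\right) = 490 \left(6 - 4\right) = 490 \cdot 2 = 980$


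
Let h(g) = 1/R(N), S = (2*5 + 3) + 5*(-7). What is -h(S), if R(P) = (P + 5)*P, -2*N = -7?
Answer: -4/119 ≈ -0.033613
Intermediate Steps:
N = 7/2 (N = -½*(-7) = 7/2 ≈ 3.5000)
R(P) = P*(5 + P) (R(P) = (5 + P)*P = P*(5 + P))
S = -22 (S = (10 + 3) - 35 = 13 - 35 = -22)
h(g) = 4/119 (h(g) = 1/(7*(5 + 7/2)/2) = 1/((7/2)*(17/2)) = 1/(119/4) = 4/119)
-h(S) = -1*4/119 = -4/119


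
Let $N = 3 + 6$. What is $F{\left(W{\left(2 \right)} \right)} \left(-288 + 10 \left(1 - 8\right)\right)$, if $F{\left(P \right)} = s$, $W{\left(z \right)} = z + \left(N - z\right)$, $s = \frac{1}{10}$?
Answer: $- \frac{179}{5} \approx -35.8$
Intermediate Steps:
$N = 9$
$s = \frac{1}{10} \approx 0.1$
$W{\left(z \right)} = 9$ ($W{\left(z \right)} = z - \left(-9 + z\right) = 9$)
$F{\left(P \right)} = \frac{1}{10}$
$F{\left(W{\left(2 \right)} \right)} \left(-288 + 10 \left(1 - 8\right)\right) = \frac{-288 + 10 \left(1 - 8\right)}{10} = \frac{-288 + 10 \left(-7\right)}{10} = \frac{-288 - 70}{10} = \frac{1}{10} \left(-358\right) = - \frac{179}{5}$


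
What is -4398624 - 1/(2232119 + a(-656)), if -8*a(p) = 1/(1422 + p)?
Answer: -60166249503288272/13678425231 ≈ -4.3986e+6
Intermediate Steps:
a(p) = -1/(8*(1422 + p))
-4398624 - 1/(2232119 + a(-656)) = -4398624 - 1/(2232119 - 1/(11376 + 8*(-656))) = -4398624 - 1/(2232119 - 1/(11376 - 5248)) = -4398624 - 1/(2232119 - 1/6128) = -4398624 - 1/13678425231/6128 = -4398624 - 1*6128/13678425231 = -4398624 - 6128/13678425231 = -60166249503288272/13678425231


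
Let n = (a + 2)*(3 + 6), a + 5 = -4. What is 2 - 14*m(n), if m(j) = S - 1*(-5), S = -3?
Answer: -26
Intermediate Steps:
a = -9 (a = -5 - 4 = -9)
n = -63 (n = (-9 + 2)*(3 + 6) = -7*9 = -63)
m(j) = 2 (m(j) = -3 - 1*(-5) = -3 + 5 = 2)
2 - 14*m(n) = 2 - 14*2 = 2 - 28 = -26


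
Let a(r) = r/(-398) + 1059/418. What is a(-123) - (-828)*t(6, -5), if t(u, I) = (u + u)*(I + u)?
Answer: 413366400/41591 ≈ 9938.8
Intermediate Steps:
t(u, I) = 2*u*(I + u) (t(u, I) = (2*u)*(I + u) = 2*u*(I + u))
a(r) = 1059/418 - r/398 (a(r) = r*(-1/398) + 1059*(1/418) = -r/398 + 1059/418 = 1059/418 - r/398)
a(-123) - (-828)*t(6, -5) = (1059/418 - 1/398*(-123)) - (-828)*2*6*(-5 + 6) = (1059/418 + 123/398) - (-828)*2*6*1 = 118224/41591 - (-828)*12 = 118224/41591 - 1*(-9936) = 118224/41591 + 9936 = 413366400/41591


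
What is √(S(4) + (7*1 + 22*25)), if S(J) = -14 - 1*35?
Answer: 2*√127 ≈ 22.539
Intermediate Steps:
S(J) = -49 (S(J) = -14 - 35 = -49)
√(S(4) + (7*1 + 22*25)) = √(-49 + (7*1 + 22*25)) = √(-49 + (7 + 550)) = √(-49 + 557) = √508 = 2*√127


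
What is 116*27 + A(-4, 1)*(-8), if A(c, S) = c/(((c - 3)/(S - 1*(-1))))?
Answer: 21860/7 ≈ 3122.9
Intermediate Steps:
A(c, S) = c*(1 + S)/(-3 + c) (A(c, S) = c/(((-3 + c)/(S + 1))) = c/(((-3 + c)/(1 + S))) = c*((1 + S)/(-3 + c)) = c*(1 + S)/(-3 + c))
116*27 + A(-4, 1)*(-8) = 116*27 - 4*(1 + 1)/(-3 - 4)*(-8) = 3132 - 4*2/(-7)*(-8) = 3132 - 4*(-⅐)*2*(-8) = 3132 + (8/7)*(-8) = 3132 - 64/7 = 21860/7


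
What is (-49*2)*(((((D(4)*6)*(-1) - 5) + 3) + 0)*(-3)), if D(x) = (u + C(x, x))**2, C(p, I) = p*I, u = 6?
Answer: -854364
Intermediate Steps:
C(p, I) = I*p
D(x) = (6 + x**2)**2 (D(x) = (6 + x*x)**2 = (6 + x**2)**2)
(-49*2)*(((((D(4)*6)*(-1) - 5) + 3) + 0)*(-3)) = (-49*2)*((((((6 + 4**2)**2*6)*(-1) - 5) + 3) + 0)*(-3)) = -98*(((((6 + 16)**2*6)*(-1) - 5) + 3) + 0)*(-3) = -98*((((22**2*6)*(-1) - 5) + 3) + 0)*(-3) = -98*((((484*6)*(-1) - 5) + 3) + 0)*(-3) = -98*(((2904*(-1) - 5) + 3) + 0)*(-3) = -98*(((-2904 - 5) + 3) + 0)*(-3) = -98*((-2909 + 3) + 0)*(-3) = -98*(-2906 + 0)*(-3) = -(-284788)*(-3) = -98*8718 = -854364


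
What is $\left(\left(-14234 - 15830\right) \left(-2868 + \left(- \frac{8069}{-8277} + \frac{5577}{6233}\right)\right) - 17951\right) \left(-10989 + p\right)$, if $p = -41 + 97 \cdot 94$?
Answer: $- \frac{8497872093070012184}{51590541} \approx -1.6472 \cdot 10^{11}$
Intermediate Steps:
$p = 9077$ ($p = -41 + 9118 = 9077$)
$\left(\left(-14234 - 15830\right) \left(-2868 + \left(- \frac{8069}{-8277} + \frac{5577}{6233}\right)\right) - 17951\right) \left(-10989 + p\right) = \left(\left(-14234 - 15830\right) \left(-2868 + \left(- \frac{8069}{-8277} + \frac{5577}{6233}\right)\right) - 17951\right) \left(-10989 + 9077\right) = \left(- 30064 \left(-2868 + \left(\left(-8069\right) \left(- \frac{1}{8277}\right) + 5577 \cdot \frac{1}{6233}\right)\right) - 17951\right) \left(-1912\right) = \left(- 30064 \left(-2868 + \left(\frac{8069}{8277} + \frac{5577}{6233}\right)\right) - 17951\right) \left(-1912\right) = \left(- 30064 \left(-2868 + \frac{96454906}{51590541}\right) - 17951\right) \left(-1912\right) = \left(\left(-30064\right) \left(- \frac{147865216682}{51590541}\right) - 17951\right) \left(-1912\right) = \left(\frac{4445419874327648}{51590541} - 17951\right) \left(-1912\right) = \frac{4444493772526157}{51590541} \left(-1912\right) = - \frac{8497872093070012184}{51590541}$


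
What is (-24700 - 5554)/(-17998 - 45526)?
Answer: 15127/31762 ≈ 0.47626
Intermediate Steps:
(-24700 - 5554)/(-17998 - 45526) = -30254/(-63524) = -30254*(-1/63524) = 15127/31762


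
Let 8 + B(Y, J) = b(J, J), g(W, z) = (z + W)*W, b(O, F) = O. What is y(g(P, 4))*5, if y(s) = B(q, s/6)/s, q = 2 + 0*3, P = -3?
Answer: 85/6 ≈ 14.167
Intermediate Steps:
g(W, z) = W*(W + z) (g(W, z) = (W + z)*W = W*(W + z))
q = 2 (q = 2 + 0 = 2)
B(Y, J) = -8 + J
y(s) = (-8 + s/6)/s
y(g(P, 4))*5 = ((-48 - 3*(-3 + 4))/(6*((-3*(-3 + 4)))))*5 = ((-48 - 3*1)/(6*((-3*1))))*5 = ((⅙)*(-48 - 3)/(-3))*5 = ((⅙)*(-⅓)*(-51))*5 = (17/6)*5 = 85/6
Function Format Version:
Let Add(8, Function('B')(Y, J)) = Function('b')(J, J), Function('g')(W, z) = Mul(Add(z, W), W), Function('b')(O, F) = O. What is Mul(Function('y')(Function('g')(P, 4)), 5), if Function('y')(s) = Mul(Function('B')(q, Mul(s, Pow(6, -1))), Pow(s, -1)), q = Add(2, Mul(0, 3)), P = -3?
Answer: Rational(85, 6) ≈ 14.167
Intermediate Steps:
Function('g')(W, z) = Mul(W, Add(W, z)) (Function('g')(W, z) = Mul(Add(W, z), W) = Mul(W, Add(W, z)))
q = 2 (q = Add(2, 0) = 2)
Function('B')(Y, J) = Add(-8, J)
Function('y')(s) = Mul(Pow(s, -1), Add(-8, Mul(Rational(1, 6), s))) (Function('y')(s) = Mul(Add(-8, Mul(s, Pow(6, -1))), Pow(s, -1)) = Mul(Add(-8, Mul(s, Rational(1, 6))), Pow(s, -1)) = Mul(Add(-8, Mul(Rational(1, 6), s)), Pow(s, -1)) = Mul(Pow(s, -1), Add(-8, Mul(Rational(1, 6), s))))
Mul(Function('y')(Function('g')(P, 4)), 5) = Mul(Mul(Rational(1, 6), Pow(Mul(-3, Add(-3, 4)), -1), Add(-48, Mul(-3, Add(-3, 4)))), 5) = Mul(Mul(Rational(1, 6), Pow(Mul(-3, 1), -1), Add(-48, Mul(-3, 1))), 5) = Mul(Mul(Rational(1, 6), Pow(-3, -1), Add(-48, -3)), 5) = Mul(Mul(Rational(1, 6), Rational(-1, 3), -51), 5) = Mul(Rational(17, 6), 5) = Rational(85, 6)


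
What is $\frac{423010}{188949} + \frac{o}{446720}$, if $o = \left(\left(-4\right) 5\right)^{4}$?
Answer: $\frac{171249115}{65943201} \approx 2.5969$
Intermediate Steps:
$o = 160000$ ($o = \left(-20\right)^{4} = 160000$)
$\frac{423010}{188949} + \frac{o}{446720} = \frac{423010}{188949} + \frac{160000}{446720} = 423010 \cdot \frac{1}{188949} + 160000 \cdot \frac{1}{446720} = \frac{423010}{188949} + \frac{125}{349} = \frac{171249115}{65943201}$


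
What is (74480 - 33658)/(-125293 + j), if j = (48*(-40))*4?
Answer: -40822/132973 ≈ -0.30699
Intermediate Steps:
j = -7680 (j = -1920*4 = -7680)
(74480 - 33658)/(-125293 + j) = (74480 - 33658)/(-125293 - 7680) = 40822/(-132973) = 40822*(-1/132973) = -40822/132973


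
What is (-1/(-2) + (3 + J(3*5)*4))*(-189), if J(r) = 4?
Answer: -7371/2 ≈ -3685.5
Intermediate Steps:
(-1/(-2) + (3 + J(3*5)*4))*(-189) = (-1/(-2) + (3 + 4*4))*(-189) = (-½*(-1) + (3 + 16))*(-189) = (½ + 19)*(-189) = (39/2)*(-189) = -7371/2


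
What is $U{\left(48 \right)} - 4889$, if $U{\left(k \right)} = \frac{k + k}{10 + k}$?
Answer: $- \frac{141733}{29} \approx -4887.3$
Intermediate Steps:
$U{\left(k \right)} = \frac{2 k}{10 + k}$
$U{\left(48 \right)} - 4889 = 2 \cdot 48 \frac{1}{10 + 48} - 4889 = 2 \cdot 48 \cdot \frac{1}{58} - 4889 = \frac{48}{29} - 4889 = - \frac{141733}{29}$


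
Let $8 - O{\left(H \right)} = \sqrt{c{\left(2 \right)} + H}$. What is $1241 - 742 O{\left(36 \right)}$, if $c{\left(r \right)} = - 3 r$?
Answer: $-4695 + 742 \sqrt{30} \approx -630.9$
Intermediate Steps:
$O{\left(H \right)} = 8 - \sqrt{-6 + H}$ ($O{\left(H \right)} = 8 - \sqrt{\left(-3\right) 2 + H} = 8 - \sqrt{-6 + H}$)
$1241 - 742 O{\left(36 \right)} = 1241 - 742 \left(8 - \sqrt{-6 + 36}\right) = 1241 - 742 \left(8 - \sqrt{30}\right) = 1241 - \left(5936 - 742 \sqrt{30}\right) = -4695 + 742 \sqrt{30}$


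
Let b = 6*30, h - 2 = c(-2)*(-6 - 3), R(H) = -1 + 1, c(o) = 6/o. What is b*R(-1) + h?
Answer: 29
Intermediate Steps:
R(H) = 0
h = 29 (h = 2 + (6/(-2))*(-6 - 3) = 2 + (6*(-½))*(-9) = 2 - 3*(-9) = 2 + 27 = 29)
b = 180
b*R(-1) + h = 180*0 + 29 = 0 + 29 = 29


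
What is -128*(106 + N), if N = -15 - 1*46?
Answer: -5760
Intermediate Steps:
N = -61 (N = -15 - 46 = -61)
-128*(106 + N) = -128*(106 - 61) = -128*45 = -5760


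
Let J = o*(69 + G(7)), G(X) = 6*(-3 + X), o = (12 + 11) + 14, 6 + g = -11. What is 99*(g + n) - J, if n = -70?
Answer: -12054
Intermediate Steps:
g = -17 (g = -6 - 11 = -17)
o = 37 (o = 23 + 14 = 37)
G(X) = -18 + 6*X
J = 3441 (J = 37*(69 + (-18 + 6*7)) = 37*(69 + (-18 + 42)) = 37*(69 + 24) = 37*93 = 3441)
99*(g + n) - J = 99*(-17 - 70) - 1*3441 = 99*(-87) - 3441 = -8613 - 3441 = -12054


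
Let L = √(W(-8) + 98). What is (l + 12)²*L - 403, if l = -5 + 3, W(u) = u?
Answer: -403 + 300*√10 ≈ 545.68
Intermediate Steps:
l = -2
L = 3*√10 (L = √(-8 + 98) = √90 = 3*√10 ≈ 9.4868)
(l + 12)²*L - 403 = (-2 + 12)²*(3*√10) - 403 = 10²*(3*√10) - 403 = 100*(3*√10) - 403 = 300*√10 - 403 = -403 + 300*√10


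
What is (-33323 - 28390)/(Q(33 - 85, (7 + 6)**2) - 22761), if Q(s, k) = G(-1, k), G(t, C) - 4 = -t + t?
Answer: 61713/22757 ≈ 2.7118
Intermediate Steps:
G(t, C) = 4 (G(t, C) = 4 + (-t + t) = 4 + 0 = 4)
Q(s, k) = 4
(-33323 - 28390)/(Q(33 - 85, (7 + 6)**2) - 22761) = (-33323 - 28390)/(4 - 22761) = -61713/(-22757) = -61713*(-1/22757) = 61713/22757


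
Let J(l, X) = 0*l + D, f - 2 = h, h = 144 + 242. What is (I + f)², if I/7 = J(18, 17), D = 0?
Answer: 150544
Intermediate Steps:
h = 386
f = 388 (f = 2 + 386 = 388)
J(l, X) = 0 (J(l, X) = 0*l + 0 = 0 + 0 = 0)
I = 0 (I = 7*0 = 0)
(I + f)² = (0 + 388)² = 388² = 150544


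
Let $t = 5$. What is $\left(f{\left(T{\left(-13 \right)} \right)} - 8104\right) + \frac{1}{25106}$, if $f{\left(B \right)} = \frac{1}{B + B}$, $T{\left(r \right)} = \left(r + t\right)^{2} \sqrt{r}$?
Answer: $- \frac{203459023}{25106} - \frac{i \sqrt{13}}{1664} \approx -8104.0 - 0.0021668 i$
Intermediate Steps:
$T{\left(r \right)} = \sqrt{r} \left(5 + r\right)^{2}$ ($T{\left(r \right)} = \left(r + 5\right)^{2} \sqrt{r} = \left(5 + r\right)^{2} \sqrt{r} = \sqrt{r} \left(5 + r\right)^{2}$)
$f{\left(B \right)} = \frac{1}{2 B}$
$\left(f{\left(T{\left(-13 \right)} \right)} - 8104\right) + \frac{1}{25106} = \left(\frac{1}{2 \sqrt{-13} \left(5 - 13\right)^{2}} - 8104\right) + \frac{1}{25106} = \left(\frac{1}{2 i \sqrt{13} \left(-8\right)^{2}} - 8104\right) + \frac{1}{25106} = \left(\frac{1}{2 i \sqrt{13} \cdot 64} - 8104\right) + \frac{1}{25106} = \left(\frac{1}{2 \cdot 64 i \sqrt{13}} - 8104\right) + \frac{1}{25106} = \left(\frac{\left(- \frac{1}{832}\right) i \sqrt{13}}{2} - 8104\right) + \frac{1}{25106} = \left(- \frac{i \sqrt{13}}{1664} - 8104\right) + \frac{1}{25106} = \left(-8104 - \frac{i \sqrt{13}}{1664}\right) + \frac{1}{25106} = - \frac{203459023}{25106} - \frac{i \sqrt{13}}{1664}$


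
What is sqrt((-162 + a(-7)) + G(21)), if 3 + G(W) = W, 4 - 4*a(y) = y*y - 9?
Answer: 3*I*sqrt(17) ≈ 12.369*I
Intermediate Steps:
a(y) = 13/4 - y**2/4 (a(y) = 1 - (y*y - 9)/4 = 1 - (y**2 - 9)/4 = 1 - (-9 + y**2)/4 = 1 + (9/4 - y**2/4) = 13/4 - y**2/4)
G(W) = -3 + W
sqrt((-162 + a(-7)) + G(21)) = sqrt((-162 + (13/4 - 1/4*(-7)**2)) + (-3 + 21)) = sqrt((-162 + (13/4 - 1/4*49)) + 18) = sqrt((-162 + (13/4 - 49/4)) + 18) = sqrt((-162 - 9) + 18) = sqrt(-171 + 18) = sqrt(-153) = 3*I*sqrt(17)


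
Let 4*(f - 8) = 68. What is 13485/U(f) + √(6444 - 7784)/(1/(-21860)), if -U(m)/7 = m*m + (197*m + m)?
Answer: -2697/7805 - 43720*I*√335 ≈ -0.34555 - 8.0021e+5*I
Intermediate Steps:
f = 25 (f = 8 + (¼)*68 = 8 + 17 = 25)
U(m) = -1386*m - 7*m² (U(m) = -7*(m*m + (197*m + m)) = -7*(m² + 198*m) = -1386*m - 7*m²)
13485/U(f) + √(6444 - 7784)/(1/(-21860)) = 13485/((-7*25*(198 + 25))) + √(6444 - 7784)/(1/(-21860)) = 13485/((-7*25*223)) + √(-1340)/(-1/21860) = 13485/(-39025) + (2*I*√335)*(-21860) = 13485*(-1/39025) - 43720*I*√335 = -2697/7805 - 43720*I*√335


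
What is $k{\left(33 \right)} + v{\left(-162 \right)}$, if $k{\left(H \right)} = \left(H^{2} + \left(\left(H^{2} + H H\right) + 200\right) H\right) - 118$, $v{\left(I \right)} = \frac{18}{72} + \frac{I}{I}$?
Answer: $\frac{317785}{4} \approx 79446.0$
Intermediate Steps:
$v{\left(I \right)} = \frac{5}{4}$ ($v{\left(I \right)} = 18 \cdot \frac{1}{72} + 1 = \frac{1}{4} + 1 = \frac{5}{4}$)
$k{\left(H \right)} = -118 + H^{2} + H \left(200 + 2 H^{2}\right)$ ($k{\left(H \right)} = \left(H^{2} + \left(\left(H^{2} + H^{2}\right) + 200\right) H\right) - 118 = \left(H^{2} + \left(2 H^{2} + 200\right) H\right) - 118 = \left(H^{2} + \left(200 + 2 H^{2}\right) H\right) - 118 = \left(H^{2} + H \left(200 + 2 H^{2}\right)\right) - 118 = -118 + H^{2} + H \left(200 + 2 H^{2}\right)$)
$k{\left(33 \right)} + v{\left(-162 \right)} = \left(-118 + 33^{2} + 2 \cdot 33^{3} + 200 \cdot 33\right) + \frac{5}{4} = \left(-118 + 1089 + 2 \cdot 35937 + 6600\right) + \frac{5}{4} = \left(-118 + 1089 + 71874 + 6600\right) + \frac{5}{4} = 79445 + \frac{5}{4} = \frac{317785}{4}$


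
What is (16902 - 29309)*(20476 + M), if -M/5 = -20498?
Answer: -1525639162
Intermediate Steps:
M = 102490 (M = -5*(-20498) = 102490)
(16902 - 29309)*(20476 + M) = (16902 - 29309)*(20476 + 102490) = -12407*122966 = -1525639162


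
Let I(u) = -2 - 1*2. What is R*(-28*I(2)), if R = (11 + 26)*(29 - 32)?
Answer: -12432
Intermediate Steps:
I(u) = -4 (I(u) = -2 - 2 = -4)
R = -111 (R = 37*(-3) = -111)
R*(-28*I(2)) = -(-3108)*(-4) = -111*112 = -12432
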